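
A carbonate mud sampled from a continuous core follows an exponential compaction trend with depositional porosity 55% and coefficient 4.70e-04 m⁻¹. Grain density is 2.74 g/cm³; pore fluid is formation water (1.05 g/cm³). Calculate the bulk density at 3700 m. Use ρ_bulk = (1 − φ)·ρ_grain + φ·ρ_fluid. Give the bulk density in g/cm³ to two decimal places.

2.58 g/cm³

Working in km (1 km = 1000 m; β in km⁻¹ = β in m⁻¹ × 1000):
Porosity at depth: n = 0.55·exp(−0.47×3.7) = 0.55×0.1757 = 0.0966
Bulk density: ρ_b = (1−n)ρ_g + n·ρ_f = 0.9034×2.74 + 0.0966×1.05
       = 2.475 + 0.101 = 2.577 g/cm³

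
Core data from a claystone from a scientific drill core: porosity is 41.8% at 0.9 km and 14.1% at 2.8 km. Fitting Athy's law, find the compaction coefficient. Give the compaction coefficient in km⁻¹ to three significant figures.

Athy: n(d) = n₀ e^(−cd) ⇒ n₁/n₂ = e^{c(d₂−d₁)} ⇒ c = ln(n₁/n₂)/(d₂−d₁)
c = ln(0.418/0.141) / (2.8 − 0.9) = ln(2.965) / 1.9 = 1.0867 / 1.9 = 0.572 km⁻¹

0.572 km⁻¹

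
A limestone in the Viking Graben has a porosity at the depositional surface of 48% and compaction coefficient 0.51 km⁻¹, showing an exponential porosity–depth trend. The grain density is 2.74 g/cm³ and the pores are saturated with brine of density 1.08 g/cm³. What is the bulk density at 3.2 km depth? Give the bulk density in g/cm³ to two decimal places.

2.58 g/cm³

Porosity at depth: φ = 0.48·exp(−0.51×3.2) = 0.48×0.1955 = 0.0939
Bulk density: ρ_b = (1−φ)ρ_g + φ·ρ_f = 0.9061×2.74 + 0.0939×1.08
       = 2.483 + 0.101 = 2.584 g/cm³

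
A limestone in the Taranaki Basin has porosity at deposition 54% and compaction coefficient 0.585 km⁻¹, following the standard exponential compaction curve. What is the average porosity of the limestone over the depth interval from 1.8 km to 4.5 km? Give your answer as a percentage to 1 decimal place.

⟨n⟩ = (1/(z₂−z₁)) ∫ n₀ e^(−βz) dz = n₀·(e^(−β·z₁) − e^(−β·z₂)) / (β·(z₂−z₁))
e^(−0.585×1.8) = 0.3489; e^(−0.585×4.5) = 0.0719
⟨n⟩ = 0.54 × (0.3489 − 0.0719) / (0.585 × 2.7) = 0.54 × 0.1754 = 0.0947

9.5%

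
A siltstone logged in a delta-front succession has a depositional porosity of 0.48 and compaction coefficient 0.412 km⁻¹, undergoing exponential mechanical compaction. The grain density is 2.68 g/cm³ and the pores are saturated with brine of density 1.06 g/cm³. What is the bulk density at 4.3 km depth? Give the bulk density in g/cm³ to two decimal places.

2.55 g/cm³

Porosity at depth: φ = 0.48·exp(−0.412×4.3) = 0.48×0.1701 = 0.0816
Bulk density: ρ_b = (1−φ)ρ_g + φ·ρ_f = 0.9184×2.68 + 0.0816×1.06
       = 2.461 + 0.087 = 2.548 g/cm³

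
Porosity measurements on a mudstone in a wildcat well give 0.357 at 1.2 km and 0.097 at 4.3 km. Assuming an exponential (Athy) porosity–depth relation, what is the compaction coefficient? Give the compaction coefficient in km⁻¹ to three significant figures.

0.420 km⁻¹

Athy: n(Z) = n₀ e^(−kZ) ⇒ n₁/n₂ = e^{k(Z₂−Z₁)} ⇒ k = ln(n₁/n₂)/(Z₂−Z₁)
k = ln(0.357/0.097) / (4.3 − 1.2) = ln(3.68) / 3.1 = 1.3030 / 3.1 = 0.4203 km⁻¹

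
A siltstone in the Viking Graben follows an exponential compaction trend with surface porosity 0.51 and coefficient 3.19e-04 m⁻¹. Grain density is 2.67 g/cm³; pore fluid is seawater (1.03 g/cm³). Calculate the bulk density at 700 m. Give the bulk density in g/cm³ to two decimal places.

2.00 g/cm³

Working in km (1 km = 1000 m; c in km⁻¹ = c in m⁻¹ × 1000):
Porosity at depth: φ = 0.51·exp(−0.319×0.7) = 0.51×0.7999 = 0.4079
Bulk density: ρ_b = (1−φ)ρ_g + φ·ρ_f = 0.5921×2.67 + 0.4079×1.03
       = 1.581 + 0.420 = 2.001 g/cm³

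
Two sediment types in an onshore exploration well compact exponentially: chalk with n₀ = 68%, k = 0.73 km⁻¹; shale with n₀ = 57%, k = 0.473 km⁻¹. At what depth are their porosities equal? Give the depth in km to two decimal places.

Set n₀ₐ e^(−kₐz) = n₀ᵦ e^(−kᵦz) ⇒ ln(n₀ₐ/n₀ᵦ) = (kₐ − kᵦ)·z
z = ln(0.68/0.57) / (0.73 − 0.473) = 0.1765 / 0.257 = 0.687 km

0.69 km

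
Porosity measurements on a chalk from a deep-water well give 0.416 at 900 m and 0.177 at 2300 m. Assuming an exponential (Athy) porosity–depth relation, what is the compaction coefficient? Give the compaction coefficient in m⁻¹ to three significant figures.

0.000610 m⁻¹

Working in km (1 km = 1000 m; k in km⁻¹ = k in m⁻¹ × 1000):
Athy: phi(z) = phi₀ e^(−kz) ⇒ phi₁/phi₂ = e^{k(z₂−z₁)} ⇒ k = ln(phi₁/phi₂)/(z₂−z₁)
k = ln(0.416/0.177) / (2.3 − 0.9) = ln(2.35) / 1.4 = 0.8545 / 1.4 = 0.6104 km⁻¹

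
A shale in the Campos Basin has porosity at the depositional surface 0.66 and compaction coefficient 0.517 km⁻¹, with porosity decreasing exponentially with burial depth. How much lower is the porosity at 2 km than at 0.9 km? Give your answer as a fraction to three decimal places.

phi(0.9) = 0.66·e^(−0.517×0.9) = 0.4144
phi(2) = 0.66·e^(−0.517×2) = 0.2347
Δphi = 0.4144 − 0.2347 = 0.1798

0.180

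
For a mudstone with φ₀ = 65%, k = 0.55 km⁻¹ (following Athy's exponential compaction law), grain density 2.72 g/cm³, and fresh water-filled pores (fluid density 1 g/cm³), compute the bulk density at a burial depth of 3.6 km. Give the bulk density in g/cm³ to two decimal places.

Porosity at depth: φ = 0.65·exp(−0.55×3.6) = 0.65×0.1381 = 0.0897
Bulk density: ρ_b = (1−φ)ρ_g + φ·ρ_f = 0.9103×2.72 + 0.0897×1
       = 2.476 + 0.090 = 2.566 g/cm³

2.57 g/cm³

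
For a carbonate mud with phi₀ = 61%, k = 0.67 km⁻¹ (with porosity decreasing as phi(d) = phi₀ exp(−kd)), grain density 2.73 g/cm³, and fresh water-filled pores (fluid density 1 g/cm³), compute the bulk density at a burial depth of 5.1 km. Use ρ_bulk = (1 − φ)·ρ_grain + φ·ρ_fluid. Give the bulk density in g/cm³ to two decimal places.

Porosity at depth: phi = 0.61·exp(−0.67×5.1) = 0.61×0.0328 = 0.0200
Bulk density: ρ_b = (1−phi)ρ_g + phi·ρ_f = 0.9800×2.73 + 0.0200×1
       = 2.675 + 0.020 = 2.695 g/cm³

2.70 g/cm³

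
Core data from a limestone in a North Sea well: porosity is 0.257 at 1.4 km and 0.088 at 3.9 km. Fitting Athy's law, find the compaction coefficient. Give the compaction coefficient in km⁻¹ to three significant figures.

Athy: n(Z) = n₀ e^(−cZ) ⇒ n₁/n₂ = e^{c(Z₂−Z₁)} ⇒ c = ln(n₁/n₂)/(Z₂−Z₁)
c = ln(0.257/0.088) / (3.9 − 1.4) = ln(2.92) / 2.5 = 1.0717 / 2.5 = 0.4287 km⁻¹

0.429 km⁻¹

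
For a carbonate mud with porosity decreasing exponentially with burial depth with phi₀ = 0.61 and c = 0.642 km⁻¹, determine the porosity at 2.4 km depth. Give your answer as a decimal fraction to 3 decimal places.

0.131

phi = phi₀·exp(−c·d) = 0.61 × exp(−0.642 × 2.4) = 0.61 × exp(−1.541)
  = 0.61 × 0.2142 = 0.1307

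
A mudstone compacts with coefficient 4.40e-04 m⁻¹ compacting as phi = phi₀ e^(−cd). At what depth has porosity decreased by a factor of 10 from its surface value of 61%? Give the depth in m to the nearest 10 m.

Working in km (1 km = 1000 m; c in km⁻¹ = c in m⁻¹ × 1000):
phi/phi₀ = 1/10 ⇒ exp(−c·d) = 1/10 ⇒ d = ln(10) / c
d = 2.3026 / 0.44 = 5.233 km

5230 m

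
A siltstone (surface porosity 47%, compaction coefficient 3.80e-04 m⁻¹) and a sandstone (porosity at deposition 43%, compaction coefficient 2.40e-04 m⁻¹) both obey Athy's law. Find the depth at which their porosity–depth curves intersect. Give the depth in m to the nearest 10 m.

640 m

Working in km (1 km = 1000 m; c in km⁻¹ = c in m⁻¹ × 1000):
Set phi₀ₐ e^(−cₐd) = phi₀ᵦ e^(−cᵦd) ⇒ ln(phi₀ₐ/phi₀ᵦ) = (cₐ − cᵦ)·d
d = ln(0.47/0.43) / (0.38 − 0.24) = 0.0889 / 0.14 = 0.635 km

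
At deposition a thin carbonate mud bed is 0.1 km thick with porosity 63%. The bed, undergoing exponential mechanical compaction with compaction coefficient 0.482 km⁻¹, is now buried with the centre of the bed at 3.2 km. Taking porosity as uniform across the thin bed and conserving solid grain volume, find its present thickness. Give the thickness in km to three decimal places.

0.043 km

Porosity at 3.2 km: φ = 0.63·exp(−0.482×3.2) = 0.1347
Solid-volume conservation: h(1−φ) = h₀(1−φ₀) ⇒ h = h₀·(1−φ₀)/(1−φ)
h = 0.1 × (1 − 0.63)/(1 − 0.1347) = 0.1 × 0.4276 = 0.0428 km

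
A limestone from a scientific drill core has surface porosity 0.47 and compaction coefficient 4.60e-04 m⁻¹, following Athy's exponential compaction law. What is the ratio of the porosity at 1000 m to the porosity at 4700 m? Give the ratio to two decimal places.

Working in km (1 km = 1000 m; k in km⁻¹ = k in m⁻¹ × 1000):
n(Z₁)/n(Z₂) = e^(−k·Z₁)/e^(−k·Z₂) = e^{k(Z₂−Z₁)}
= exp(0.46 × 3.7) = exp(1.702) = 5.4849

5.48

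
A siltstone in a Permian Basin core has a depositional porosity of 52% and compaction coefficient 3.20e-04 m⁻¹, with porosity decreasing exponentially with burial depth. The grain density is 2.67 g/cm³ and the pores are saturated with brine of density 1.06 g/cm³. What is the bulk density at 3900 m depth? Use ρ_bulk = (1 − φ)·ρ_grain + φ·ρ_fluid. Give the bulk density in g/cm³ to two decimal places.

Working in km (1 km = 1000 m; k in km⁻¹ = k in m⁻¹ × 1000):
Porosity at depth: n = 0.52·exp(−0.32×3.9) = 0.52×0.2871 = 0.1493
Bulk density: ρ_b = (1−n)ρ_g + n·ρ_f = 0.8507×2.67 + 0.1493×1.06
       = 2.271 + 0.158 = 2.430 g/cm³

2.43 g/cm³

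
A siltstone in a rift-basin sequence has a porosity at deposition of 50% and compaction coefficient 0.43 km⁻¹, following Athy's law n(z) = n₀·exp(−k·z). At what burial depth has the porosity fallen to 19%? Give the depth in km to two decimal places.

Invert Athy's law: z = ln(n₀/n) / k
z = ln(0.5/0.19) / 0.43 = ln(2.632) / 0.43 = 0.9676 / 0.43 = 2.250 km

2.25 km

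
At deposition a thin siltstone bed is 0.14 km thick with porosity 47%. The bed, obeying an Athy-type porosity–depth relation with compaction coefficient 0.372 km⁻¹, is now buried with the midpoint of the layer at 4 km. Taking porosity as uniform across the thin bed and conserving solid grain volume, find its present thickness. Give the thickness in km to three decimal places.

Porosity at 4 km: phi = 0.47·exp(−0.372×4) = 0.1061
Solid-volume conservation: h(1−phi) = h₀(1−phi₀) ⇒ h = h₀·(1−phi₀)/(1−phi)
h = 0.14 × (1 − 0.47)/(1 − 0.1061) = 0.14 × 0.5929 = 0.0830 km

0.083 km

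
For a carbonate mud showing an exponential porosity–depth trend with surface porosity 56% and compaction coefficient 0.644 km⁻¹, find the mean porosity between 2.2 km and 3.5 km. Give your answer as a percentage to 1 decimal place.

9.2%

⟨φ⟩ = (1/(Z₂−Z₁)) ∫ φ₀ e^(−βZ) dZ = φ₀·(e^(−β·Z₁) − e^(−β·Z₂)) / (β·(Z₂−Z₁))
e^(−0.644×2.2) = 0.2425; e^(−0.644×3.5) = 0.1050
⟨φ⟩ = 0.56 × (0.2425 − 0.1050) / (0.644 × 1.3) = 0.56 × 0.1643 = 0.0920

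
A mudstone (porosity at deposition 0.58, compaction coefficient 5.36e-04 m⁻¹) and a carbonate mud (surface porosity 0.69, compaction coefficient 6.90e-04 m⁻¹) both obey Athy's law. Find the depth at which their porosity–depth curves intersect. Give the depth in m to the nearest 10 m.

Working in km (1 km = 1000 m; β in km⁻¹ = β in m⁻¹ × 1000):
Set φ₀ₐ e^(−βₐz) = φ₀ᵦ e^(−βᵦz) ⇒ ln(φ₀ₐ/φ₀ᵦ) = (βₐ − βᵦ)·z
z = ln(0.58/0.69) / (0.536 − 0.69) = -0.1737 / -0.154 = 1.128 km

1130 m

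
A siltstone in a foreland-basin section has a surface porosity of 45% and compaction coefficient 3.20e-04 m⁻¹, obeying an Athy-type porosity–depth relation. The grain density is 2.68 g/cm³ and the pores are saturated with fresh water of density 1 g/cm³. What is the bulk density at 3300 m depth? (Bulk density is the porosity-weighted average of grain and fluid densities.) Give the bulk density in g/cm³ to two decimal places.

Working in km (1 km = 1000 m; c in km⁻¹ = c in m⁻¹ × 1000):
Porosity at depth: φ = 0.45·exp(−0.32×3.3) = 0.45×0.3478 = 0.1565
Bulk density: ρ_b = (1−φ)ρ_g + φ·ρ_f = 0.8435×2.68 + 0.1565×1
       = 2.260 + 0.157 = 2.417 g/cm³

2.42 g/cm³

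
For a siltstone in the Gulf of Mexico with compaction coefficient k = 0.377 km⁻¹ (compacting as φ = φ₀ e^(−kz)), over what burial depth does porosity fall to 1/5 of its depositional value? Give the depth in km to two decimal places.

φ/φ₀ = 1/5 ⇒ exp(−k·z) = 1/5 ⇒ z = ln(5) / k
z = 1.6094 / 0.377 = 4.269 km

4.27 km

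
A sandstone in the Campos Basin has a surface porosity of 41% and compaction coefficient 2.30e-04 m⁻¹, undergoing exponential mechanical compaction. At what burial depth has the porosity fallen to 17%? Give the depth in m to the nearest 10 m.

Working in km (1 km = 1000 m; k in km⁻¹ = k in m⁻¹ × 1000):
Invert Athy's law: Z = ln(n₀/n) / k
Z = ln(0.41/0.17) / 0.23 = ln(2.412) / 0.23 = 0.8804 / 0.23 = 3.828 km

3830 m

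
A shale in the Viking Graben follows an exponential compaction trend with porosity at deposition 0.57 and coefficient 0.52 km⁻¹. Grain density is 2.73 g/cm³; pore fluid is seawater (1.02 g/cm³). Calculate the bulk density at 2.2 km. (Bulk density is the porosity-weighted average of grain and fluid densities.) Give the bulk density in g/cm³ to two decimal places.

Porosity at depth: phi = 0.57·exp(−0.52×2.2) = 0.57×0.3185 = 0.1816
Bulk density: ρ_b = (1−phi)ρ_g + phi·ρ_f = 0.8184×2.73 + 0.1816×1.02
       = 2.234 + 0.185 = 2.420 g/cm³

2.42 g/cm³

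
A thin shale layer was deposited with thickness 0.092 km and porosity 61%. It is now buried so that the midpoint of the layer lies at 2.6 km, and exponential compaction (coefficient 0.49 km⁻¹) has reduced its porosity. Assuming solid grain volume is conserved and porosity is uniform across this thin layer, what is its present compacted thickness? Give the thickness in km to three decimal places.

0.043 km

Porosity at 2.6 km: n = 0.61·exp(−0.49×2.6) = 0.1706
Solid-volume conservation: h(1−n) = h₀(1−n₀) ⇒ h = h₀·(1−n₀)/(1−n)
h = 0.092 × (1 − 0.61)/(1 − 0.1706) = 0.092 × 0.4702 = 0.0433 km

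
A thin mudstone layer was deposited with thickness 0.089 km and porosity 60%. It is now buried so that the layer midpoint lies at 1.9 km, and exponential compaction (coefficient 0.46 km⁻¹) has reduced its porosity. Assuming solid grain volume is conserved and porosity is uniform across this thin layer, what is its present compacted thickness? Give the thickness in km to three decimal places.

Porosity at 1.9 km: phi = 0.6·exp(−0.46×1.9) = 0.2504
Solid-volume conservation: h(1−phi) = h₀(1−phi₀) ⇒ h = h₀·(1−phi₀)/(1−phi)
h = 0.089 × (1 − 0.6)/(1 − 0.2504) = 0.089 × 0.5336 = 0.0475 km

0.047 km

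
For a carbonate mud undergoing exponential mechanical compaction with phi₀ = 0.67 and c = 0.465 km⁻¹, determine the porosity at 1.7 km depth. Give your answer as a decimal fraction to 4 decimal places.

0.3039

phi = phi₀·exp(−c·z) = 0.67 × exp(−0.465 × 1.7) = 0.67 × exp(−0.7905)
  = 0.67 × 0.4536 = 0.3039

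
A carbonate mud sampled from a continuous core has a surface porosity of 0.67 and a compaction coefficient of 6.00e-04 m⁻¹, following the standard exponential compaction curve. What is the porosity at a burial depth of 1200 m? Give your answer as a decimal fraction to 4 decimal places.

0.3261

Working in km (1 km = 1000 m; β in km⁻¹ = β in m⁻¹ × 1000):
φ = φ₀·exp(−β·z) = 0.67 × exp(−0.6 × 1.2) = 0.67 × exp(−0.72)
  = 0.67 × 0.4868 = 0.3261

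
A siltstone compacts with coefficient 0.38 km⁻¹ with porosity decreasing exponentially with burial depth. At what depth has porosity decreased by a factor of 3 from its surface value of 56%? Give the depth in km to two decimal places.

2.89 km

phi/phi₀ = 1/3 ⇒ exp(−c·d) = 1/3 ⇒ d = ln(3) / c
d = 1.0986 / 0.38 = 2.891 km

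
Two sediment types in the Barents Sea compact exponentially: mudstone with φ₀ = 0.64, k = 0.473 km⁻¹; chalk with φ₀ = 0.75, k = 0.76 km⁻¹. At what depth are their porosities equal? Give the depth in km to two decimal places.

0.55 km

Set φ₀ₐ e^(−kₐz) = φ₀ᵦ e^(−kᵦz) ⇒ ln(φ₀ₐ/φ₀ᵦ) = (kₐ − kᵦ)·z
z = ln(0.64/0.75) / (0.473 − 0.76) = -0.1586 / -0.287 = 0.553 km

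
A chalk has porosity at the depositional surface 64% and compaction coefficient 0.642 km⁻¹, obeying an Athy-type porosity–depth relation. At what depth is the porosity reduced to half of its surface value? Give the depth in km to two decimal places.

n/n₀ = 1/2 ⇒ exp(−β·z) = 1/2 ⇒ z = ln(2) / β
z = 0.6931 / 0.642 = 1.080 km

1.08 km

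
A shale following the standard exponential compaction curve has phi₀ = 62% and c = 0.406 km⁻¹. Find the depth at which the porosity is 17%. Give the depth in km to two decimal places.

Invert Athy's law: d = ln(phi₀/phi) / c
d = ln(0.62/0.17) / 0.406 = ln(3.647) / 0.406 = 1.2939 / 0.406 = 3.187 km

3.19 km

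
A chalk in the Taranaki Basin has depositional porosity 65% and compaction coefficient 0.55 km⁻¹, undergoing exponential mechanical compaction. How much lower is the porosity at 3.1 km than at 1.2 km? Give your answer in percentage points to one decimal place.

21.8 percentage points

φ(1.2) = 0.65·e^(−0.55×1.2) = 0.3360
φ(3.1) = 0.65·e^(−0.55×3.1) = 0.1182
Δφ = 0.3360 − 0.1182 = 0.2178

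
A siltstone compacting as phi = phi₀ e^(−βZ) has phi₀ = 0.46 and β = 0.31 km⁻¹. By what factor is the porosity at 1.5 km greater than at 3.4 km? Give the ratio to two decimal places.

phi(Z₁)/phi(Z₂) = e^(−β·Z₁)/e^(−β·Z₂) = e^{β(Z₂−Z₁)}
= exp(0.31 × 1.9) = exp(0.589) = 1.8022

1.80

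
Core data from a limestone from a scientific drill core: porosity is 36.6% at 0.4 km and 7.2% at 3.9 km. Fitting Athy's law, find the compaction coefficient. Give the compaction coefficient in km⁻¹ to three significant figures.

0.465 km⁻¹

Athy: n(z) = n₀ e^(−cz) ⇒ n₁/n₂ = e^{c(z₂−z₁)} ⇒ c = ln(n₁/n₂)/(z₂−z₁)
c = ln(0.366/0.072) / (3.9 − 0.4) = ln(5.083) / 3.5 = 1.6260 / 3.5 = 0.4646 km⁻¹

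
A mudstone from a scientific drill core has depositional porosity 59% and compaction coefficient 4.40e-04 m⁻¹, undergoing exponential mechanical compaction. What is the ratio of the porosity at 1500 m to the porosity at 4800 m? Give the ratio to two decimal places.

4.27

Working in km (1 km = 1000 m; c in km⁻¹ = c in m⁻¹ × 1000):
phi(z₁)/phi(z₂) = e^(−c·z₁)/e^(−c·z₂) = e^{c(z₂−z₁)}
= exp(0.44 × 3.3) = exp(1.452) = 4.2716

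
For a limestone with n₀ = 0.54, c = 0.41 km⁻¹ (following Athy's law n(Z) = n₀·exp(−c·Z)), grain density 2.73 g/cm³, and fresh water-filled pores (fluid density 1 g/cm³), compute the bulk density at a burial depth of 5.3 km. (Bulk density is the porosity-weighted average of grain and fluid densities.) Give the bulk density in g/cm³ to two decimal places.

2.62 g/cm³

Porosity at depth: n = 0.54·exp(−0.41×5.3) = 0.54×0.1138 = 0.0615
Bulk density: ρ_b = (1−n)ρ_g + n·ρ_f = 0.9385×2.73 + 0.0615×1
       = 2.562 + 0.061 = 2.624 g/cm³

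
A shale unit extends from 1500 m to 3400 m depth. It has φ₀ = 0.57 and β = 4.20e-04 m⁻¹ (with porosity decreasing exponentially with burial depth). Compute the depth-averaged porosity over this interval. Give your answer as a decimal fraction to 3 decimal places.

Working in km (1 km = 1000 m; β in km⁻¹ = β in m⁻¹ × 1000):
⟨φ⟩ = (1/(z₂−z₁)) ∫ φ₀ e^(−βz) dz = φ₀·(e^(−β·z₁) − e^(−β·z₂)) / (β·(z₂−z₁))
e^(−0.42×1.5) = 0.5326; e^(−0.42×3.4) = 0.2398
⟨φ⟩ = 0.57 × (0.5326 − 0.2398) / (0.42 × 1.9) = 0.57 × 0.3669 = 0.2091

0.209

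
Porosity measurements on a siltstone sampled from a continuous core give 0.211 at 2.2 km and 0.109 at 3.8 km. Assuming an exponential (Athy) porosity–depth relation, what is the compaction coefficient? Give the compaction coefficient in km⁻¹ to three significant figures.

Athy: φ(z) = φ₀ e^(−βz) ⇒ φ₁/φ₂ = e^{β(z₂−z₁)} ⇒ β = ln(φ₁/φ₂)/(z₂−z₁)
β = ln(0.211/0.109) / (3.8 − 2.2) = ln(1.936) / 1.6 = 0.6605 / 1.6 = 0.4128 km⁻¹

0.413 km⁻¹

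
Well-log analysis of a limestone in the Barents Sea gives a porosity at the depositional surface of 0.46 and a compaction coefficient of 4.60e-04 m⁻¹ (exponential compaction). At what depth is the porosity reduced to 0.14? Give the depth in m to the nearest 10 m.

2590 m

Working in km (1 km = 1000 m; c in km⁻¹ = c in m⁻¹ × 1000):
Invert Athy's law: d = ln(n₀/n) / c
d = ln(0.46/0.14) / 0.46 = ln(3.286) / 0.46 = 1.1896 / 0.46 = 2.586 km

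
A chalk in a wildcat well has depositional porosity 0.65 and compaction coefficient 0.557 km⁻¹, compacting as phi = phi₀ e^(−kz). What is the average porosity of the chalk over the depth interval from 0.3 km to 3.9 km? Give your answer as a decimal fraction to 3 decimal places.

0.237

⟨phi⟩ = (1/(z₂−z₁)) ∫ phi₀ e^(−kz) dz = phi₀·(e^(−k·z₁) − e^(−k·z₂)) / (k·(z₂−z₁))
e^(−0.557×0.3) = 0.8461; e^(−0.557×3.9) = 0.1139
⟨phi⟩ = 0.65 × (0.8461 − 0.1139) / (0.557 × 3.6) = 0.65 × 0.3652 = 0.2373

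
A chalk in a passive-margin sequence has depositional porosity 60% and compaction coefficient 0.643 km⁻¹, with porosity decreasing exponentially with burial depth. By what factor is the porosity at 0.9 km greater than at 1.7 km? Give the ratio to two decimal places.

φ(Z₁)/φ(Z₂) = e^(−c·Z₁)/e^(−c·Z₂) = e^{c(Z₂−Z₁)}
= exp(0.643 × 0.8) = exp(0.5144) = 1.6726

1.67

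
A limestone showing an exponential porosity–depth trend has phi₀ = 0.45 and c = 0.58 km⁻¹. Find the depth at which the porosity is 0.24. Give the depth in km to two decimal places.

1.08 km

Invert Athy's law: z = ln(phi₀/phi) / c
z = ln(0.45/0.24) / 0.58 = ln(1.875) / 0.58 = 0.6286 / 0.58 = 1.084 km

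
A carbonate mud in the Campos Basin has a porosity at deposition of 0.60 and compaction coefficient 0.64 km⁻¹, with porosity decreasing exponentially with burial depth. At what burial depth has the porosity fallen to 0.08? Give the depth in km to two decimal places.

Invert Athy's law: Z = ln(φ₀/φ) / β
Z = ln(0.6/0.08) / 0.64 = ln(7.5) / 0.64 = 2.0149 / 0.64 = 3.148 km

3.15 km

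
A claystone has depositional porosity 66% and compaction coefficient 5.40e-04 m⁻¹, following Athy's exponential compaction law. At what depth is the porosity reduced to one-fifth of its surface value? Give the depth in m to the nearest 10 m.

2980 m

Working in km (1 km = 1000 m; c in km⁻¹ = c in m⁻¹ × 1000):
φ/φ₀ = 1/5 ⇒ exp(−c·d) = 1/5 ⇒ d = ln(5) / c
d = 1.6094 / 0.54 = 2.980 km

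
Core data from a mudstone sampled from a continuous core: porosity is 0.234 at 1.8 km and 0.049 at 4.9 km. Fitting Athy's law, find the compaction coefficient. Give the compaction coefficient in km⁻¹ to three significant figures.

0.504 km⁻¹

Athy: phi(d) = phi₀ e^(−cd) ⇒ phi₁/phi₂ = e^{c(d₂−d₁)} ⇒ c = ln(phi₁/phi₂)/(d₂−d₁)
c = ln(0.234/0.049) / (4.9 − 1.8) = ln(4.776) / 3.1 = 1.5635 / 3.1 = 0.5044 km⁻¹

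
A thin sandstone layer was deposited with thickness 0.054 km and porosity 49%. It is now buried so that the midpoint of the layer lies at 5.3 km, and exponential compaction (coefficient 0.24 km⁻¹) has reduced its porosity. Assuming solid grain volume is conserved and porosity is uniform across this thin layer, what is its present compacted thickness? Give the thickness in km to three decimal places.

0.032 km

Porosity at 5.3 km: φ = 0.49·exp(−0.24×5.3) = 0.1373
Solid-volume conservation: h(1−φ) = h₀(1−φ₀) ⇒ h = h₀·(1−φ₀)/(1−φ)
h = 0.054 × (1 − 0.49)/(1 − 0.1373) = 0.054 × 0.5912 = 0.0319 km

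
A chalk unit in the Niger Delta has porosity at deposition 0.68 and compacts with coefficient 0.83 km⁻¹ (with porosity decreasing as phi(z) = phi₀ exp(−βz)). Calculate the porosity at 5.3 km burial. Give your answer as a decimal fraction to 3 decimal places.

phi = phi₀·exp(−β·z) = 0.68 × exp(−0.83 × 5.3) = 0.68 × exp(−4.399)
  = 0.68 × 0.0123 = 0.0084

0.008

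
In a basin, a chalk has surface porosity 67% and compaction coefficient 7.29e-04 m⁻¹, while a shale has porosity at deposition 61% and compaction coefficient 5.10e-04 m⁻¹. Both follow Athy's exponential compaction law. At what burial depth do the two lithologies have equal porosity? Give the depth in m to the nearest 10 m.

430 m

Working in km (1 km = 1000 m; k in km⁻¹ = k in m⁻¹ × 1000):
Set phi₀ₐ e^(−kₐd) = phi₀ᵦ e^(−kᵦd) ⇒ ln(phi₀ₐ/phi₀ᵦ) = (kₐ − kᵦ)·d
d = ln(0.67/0.61) / (0.729 − 0.51) = 0.0938 / 0.219 = 0.428 km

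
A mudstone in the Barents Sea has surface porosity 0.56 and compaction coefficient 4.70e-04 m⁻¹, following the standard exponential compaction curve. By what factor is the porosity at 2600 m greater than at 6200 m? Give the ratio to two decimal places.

5.43

Working in km (1 km = 1000 m; c in km⁻¹ = c in m⁻¹ × 1000):
phi(z₁)/phi(z₂) = e^(−c·z₁)/e^(−c·z₂) = e^{c(z₂−z₁)}
= exp(0.47 × 3.6) = exp(1.692) = 5.4303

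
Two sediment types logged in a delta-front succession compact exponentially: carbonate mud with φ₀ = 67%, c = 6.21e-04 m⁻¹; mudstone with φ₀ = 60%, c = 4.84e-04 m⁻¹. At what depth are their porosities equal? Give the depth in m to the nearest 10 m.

810 m

Working in km (1 km = 1000 m; c in km⁻¹ = c in m⁻¹ × 1000):
Set φ₀ₐ e^(−cₐd) = φ₀ᵦ e^(−cᵦd) ⇒ ln(φ₀ₐ/φ₀ᵦ) = (cₐ − cᵦ)·d
d = ln(0.67/0.6) / (0.621 − 0.484) = 0.1103 / 0.137 = 0.805 km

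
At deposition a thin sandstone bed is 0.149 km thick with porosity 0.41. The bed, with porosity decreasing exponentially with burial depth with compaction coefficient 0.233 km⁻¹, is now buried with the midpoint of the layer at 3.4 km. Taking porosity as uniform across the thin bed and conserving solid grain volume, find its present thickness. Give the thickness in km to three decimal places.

Porosity at 3.4 km: n = 0.41·exp(−0.233×3.4) = 0.1857
Solid-volume conservation: h(1−n) = h₀(1−n₀) ⇒ h = h₀·(1−n₀)/(1−n)
h = 0.149 × (1 − 0.41)/(1 − 0.1857) = 0.149 × 0.7245 = 0.1080 km

0.108 km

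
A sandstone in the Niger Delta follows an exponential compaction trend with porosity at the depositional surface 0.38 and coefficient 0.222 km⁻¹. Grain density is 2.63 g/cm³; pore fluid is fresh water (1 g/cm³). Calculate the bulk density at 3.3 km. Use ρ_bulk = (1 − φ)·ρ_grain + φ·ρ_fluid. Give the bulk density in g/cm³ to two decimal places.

Porosity at depth: φ = 0.38·exp(−0.222×3.3) = 0.38×0.4807 = 0.1826
Bulk density: ρ_b = (1−φ)ρ_g + φ·ρ_f = 0.8174×2.63 + 0.1826×1
       = 2.150 + 0.183 = 2.332 g/cm³

2.33 g/cm³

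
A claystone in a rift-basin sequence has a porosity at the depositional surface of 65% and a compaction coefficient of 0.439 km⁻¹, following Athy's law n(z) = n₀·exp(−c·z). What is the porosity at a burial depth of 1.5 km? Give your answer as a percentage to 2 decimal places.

33.65%

n = n₀·exp(−c·z) = 0.65 × exp(−0.439 × 1.5) = 0.65 × exp(−0.6585)
  = 0.65 × 0.5176 = 0.3365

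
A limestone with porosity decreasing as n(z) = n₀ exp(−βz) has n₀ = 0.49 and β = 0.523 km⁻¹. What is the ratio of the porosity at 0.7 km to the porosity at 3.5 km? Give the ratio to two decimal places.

4.32

n(z₁)/n(z₂) = e^(−β·z₁)/e^(−β·z₂) = e^{β(z₂−z₁)}
= exp(0.523 × 2.8) = exp(1.464) = 4.3249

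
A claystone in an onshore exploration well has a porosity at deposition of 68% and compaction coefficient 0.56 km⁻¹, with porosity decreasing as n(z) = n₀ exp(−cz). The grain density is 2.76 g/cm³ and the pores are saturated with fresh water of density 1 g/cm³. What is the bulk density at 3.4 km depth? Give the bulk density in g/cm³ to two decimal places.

Porosity at depth: n = 0.68·exp(−0.56×3.4) = 0.68×0.1490 = 0.1013
Bulk density: ρ_b = (1−n)ρ_g + n·ρ_f = 0.8987×2.76 + 0.1013×1
       = 2.480 + 0.101 = 2.582 g/cm³

2.58 g/cm³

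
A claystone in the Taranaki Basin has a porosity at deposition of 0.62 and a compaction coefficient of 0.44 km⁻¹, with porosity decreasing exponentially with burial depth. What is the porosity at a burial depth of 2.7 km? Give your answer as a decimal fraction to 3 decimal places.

φ = φ₀·exp(−c·d) = 0.62 × exp(−0.44 × 2.7) = 0.62 × exp(−1.188)
  = 0.62 × 0.3048 = 0.1890

0.189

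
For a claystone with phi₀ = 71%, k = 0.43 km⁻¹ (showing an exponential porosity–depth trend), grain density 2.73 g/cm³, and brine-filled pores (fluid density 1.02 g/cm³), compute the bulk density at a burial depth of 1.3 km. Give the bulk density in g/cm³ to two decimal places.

Porosity at depth: phi = 0.71·exp(−0.43×1.3) = 0.71×0.5718 = 0.4060
Bulk density: ρ_b = (1−phi)ρ_g + phi·ρ_f = 0.5940×2.73 + 0.4060×1.02
       = 1.622 + 0.414 = 2.036 g/cm³

2.04 g/cm³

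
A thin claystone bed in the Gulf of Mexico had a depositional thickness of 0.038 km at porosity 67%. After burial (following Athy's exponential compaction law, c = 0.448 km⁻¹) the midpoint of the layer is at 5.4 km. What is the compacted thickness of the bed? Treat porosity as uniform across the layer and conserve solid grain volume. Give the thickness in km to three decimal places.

Porosity at 5.4 km: phi = 0.67·exp(−0.448×5.4) = 0.0596
Solid-volume conservation: h(1−phi) = h₀(1−phi₀) ⇒ h = h₀·(1−phi₀)/(1−phi)
h = 0.038 × (1 − 0.67)/(1 − 0.0596) = 0.038 × 0.3509 = 0.0133 km

0.013 km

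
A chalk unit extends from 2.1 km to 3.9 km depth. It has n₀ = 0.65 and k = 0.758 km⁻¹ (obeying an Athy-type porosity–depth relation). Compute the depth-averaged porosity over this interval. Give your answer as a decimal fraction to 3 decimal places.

0.072

⟨n⟩ = (1/(d₂−d₁)) ∫ n₀ e^(−kd) dd = n₀·(e^(−k·d₁) − e^(−k·d₂)) / (k·(d₂−d₁))
e^(−0.758×2.1) = 0.2036; e^(−0.758×3.9) = 0.0520
⟨n⟩ = 0.65 × (0.2036 − 0.0520) / (0.758 × 1.8) = 0.65 × 0.1111 = 0.0722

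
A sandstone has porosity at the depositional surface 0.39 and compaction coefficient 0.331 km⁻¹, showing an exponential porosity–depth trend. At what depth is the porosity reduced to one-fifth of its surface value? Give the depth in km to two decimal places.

4.86 km

φ/φ₀ = 1/5 ⇒ exp(−c·z) = 1/5 ⇒ z = ln(5) / c
z = 1.6094 / 0.331 = 4.862 km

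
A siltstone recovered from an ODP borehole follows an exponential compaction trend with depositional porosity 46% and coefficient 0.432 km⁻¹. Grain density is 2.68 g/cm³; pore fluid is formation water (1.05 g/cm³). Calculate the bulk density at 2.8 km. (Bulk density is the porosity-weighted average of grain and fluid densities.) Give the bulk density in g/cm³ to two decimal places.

Porosity at depth: phi = 0.46·exp(−0.432×2.8) = 0.46×0.2983 = 0.1372
Bulk density: ρ_b = (1−phi)ρ_g + phi·ρ_f = 0.8628×2.68 + 0.1372×1.05
       = 2.312 + 0.144 = 2.456 g/cm³

2.46 g/cm³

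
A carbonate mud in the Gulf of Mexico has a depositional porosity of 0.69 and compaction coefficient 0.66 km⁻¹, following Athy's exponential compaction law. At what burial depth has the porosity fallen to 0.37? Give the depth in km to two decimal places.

0.94 km

Invert Athy's law: d = ln(φ₀/φ) / k
d = ln(0.69/0.37) / 0.66 = ln(1.865) / 0.66 = 0.6232 / 0.66 = 0.944 km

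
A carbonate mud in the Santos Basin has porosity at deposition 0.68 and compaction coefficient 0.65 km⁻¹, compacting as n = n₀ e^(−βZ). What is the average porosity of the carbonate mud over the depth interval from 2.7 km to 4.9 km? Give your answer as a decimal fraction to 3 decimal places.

⟨n⟩ = (1/(Z₂−Z₁)) ∫ n₀ e^(−βZ) dZ = n₀·(e^(−β·Z₁) − e^(−β·Z₂)) / (β·(Z₂−Z₁))
e^(−0.65×2.7) = 0.1729; e^(−0.65×4.9) = 0.0414
⟨n⟩ = 0.68 × (0.1729 − 0.0414) / (0.65 × 2.2) = 0.68 × 0.0920 = 0.0625

0.063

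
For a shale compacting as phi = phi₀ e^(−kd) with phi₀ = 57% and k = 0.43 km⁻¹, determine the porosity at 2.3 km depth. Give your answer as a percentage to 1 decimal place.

phi = phi₀·exp(−k·d) = 0.57 × exp(−0.43 × 2.3) = 0.57 × exp(−0.989)
  = 0.57 × 0.3719 = 0.2120

21.2%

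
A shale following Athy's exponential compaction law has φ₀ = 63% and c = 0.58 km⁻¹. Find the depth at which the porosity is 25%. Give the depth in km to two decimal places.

1.59 km

Invert Athy's law: d = ln(φ₀/φ) / c
d = ln(0.63/0.25) / 0.58 = ln(2.52) / 0.58 = 0.9243 / 0.58 = 1.594 km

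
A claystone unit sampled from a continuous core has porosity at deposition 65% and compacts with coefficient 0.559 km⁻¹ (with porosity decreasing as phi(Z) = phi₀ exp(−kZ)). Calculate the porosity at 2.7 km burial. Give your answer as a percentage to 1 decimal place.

phi = phi₀·exp(−k·Z) = 0.65 × exp(−0.559 × 2.7) = 0.65 × exp(−1.509)
  = 0.65 × 0.2211 = 0.1437

14.4%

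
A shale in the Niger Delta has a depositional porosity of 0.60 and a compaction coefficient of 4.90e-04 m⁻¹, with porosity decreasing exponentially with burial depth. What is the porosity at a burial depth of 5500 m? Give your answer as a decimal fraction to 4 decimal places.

0.0405

Working in km (1 km = 1000 m; k in km⁻¹ = k in m⁻¹ × 1000):
phi = phi₀·exp(−k·d) = 0.6 × exp(−0.49 × 5.5) = 0.6 × exp(−2.695)
  = 0.6 × 0.0675 = 0.0405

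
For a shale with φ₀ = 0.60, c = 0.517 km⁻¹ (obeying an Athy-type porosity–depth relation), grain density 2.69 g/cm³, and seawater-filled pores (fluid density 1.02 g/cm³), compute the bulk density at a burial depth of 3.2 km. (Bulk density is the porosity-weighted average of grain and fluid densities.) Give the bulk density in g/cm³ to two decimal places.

2.50 g/cm³

Porosity at depth: φ = 0.6·exp(−0.517×3.2) = 0.6×0.1912 = 0.1147
Bulk density: ρ_b = (1−φ)ρ_g + φ·ρ_f = 0.8853×2.69 + 0.1147×1.02
       = 2.381 + 0.117 = 2.498 g/cm³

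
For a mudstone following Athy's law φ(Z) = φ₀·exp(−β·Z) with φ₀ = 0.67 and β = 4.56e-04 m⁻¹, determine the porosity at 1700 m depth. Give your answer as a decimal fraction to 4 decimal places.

0.3086

Working in km (1 km = 1000 m; β in km⁻¹ = β in m⁻¹ × 1000):
φ = φ₀·exp(−β·Z) = 0.67 × exp(−0.456 × 1.7) = 0.67 × exp(−0.7752)
  = 0.67 × 0.4606 = 0.3086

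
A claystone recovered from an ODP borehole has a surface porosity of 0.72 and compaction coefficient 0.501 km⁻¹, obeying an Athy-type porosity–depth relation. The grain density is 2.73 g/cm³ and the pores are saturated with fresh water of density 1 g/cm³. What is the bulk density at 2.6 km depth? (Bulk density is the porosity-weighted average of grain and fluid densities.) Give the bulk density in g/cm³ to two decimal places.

Porosity at depth: n = 0.72·exp(−0.501×2.6) = 0.72×0.2718 = 0.1957
Bulk density: ρ_b = (1−n)ρ_g + n·ρ_f = 0.8043×2.73 + 0.1957×1
       = 2.196 + 0.196 = 2.391 g/cm³

2.39 g/cm³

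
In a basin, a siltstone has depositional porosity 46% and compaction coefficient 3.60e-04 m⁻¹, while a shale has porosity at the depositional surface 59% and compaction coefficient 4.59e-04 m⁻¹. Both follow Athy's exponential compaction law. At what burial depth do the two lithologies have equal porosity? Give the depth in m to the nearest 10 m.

2510 m

Working in km (1 km = 1000 m; k in km⁻¹ = k in m⁻¹ × 1000):
Set n₀ₐ e^(−kₐZ) = n₀ᵦ e^(−kᵦZ) ⇒ ln(n₀ₐ/n₀ᵦ) = (kₐ − kᵦ)·Z
Z = ln(0.46/0.59) / (0.36 − 0.459) = -0.2489 / -0.099 = 2.514 km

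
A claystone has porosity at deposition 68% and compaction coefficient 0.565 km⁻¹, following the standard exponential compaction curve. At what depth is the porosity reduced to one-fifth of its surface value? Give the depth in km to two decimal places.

φ/φ₀ = 1/5 ⇒ exp(−k·z) = 1/5 ⇒ z = ln(5) / k
z = 1.6094 / 0.565 = 2.849 km

2.85 km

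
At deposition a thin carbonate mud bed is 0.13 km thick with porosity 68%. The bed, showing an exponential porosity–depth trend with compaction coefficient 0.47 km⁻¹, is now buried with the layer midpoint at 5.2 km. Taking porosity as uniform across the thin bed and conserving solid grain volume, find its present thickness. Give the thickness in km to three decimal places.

0.044 km

Porosity at 5.2 km: phi = 0.68·exp(−0.47×5.2) = 0.0590
Solid-volume conservation: h(1−phi) = h₀(1−phi₀) ⇒ h = h₀·(1−phi₀)/(1−phi)
h = 0.13 × (1 − 0.68)/(1 − 0.0590) = 0.13 × 0.3401 = 0.0442 km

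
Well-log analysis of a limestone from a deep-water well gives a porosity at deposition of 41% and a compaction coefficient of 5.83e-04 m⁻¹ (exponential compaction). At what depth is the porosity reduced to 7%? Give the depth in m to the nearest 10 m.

3030 m

Working in km (1 km = 1000 m; k in km⁻¹ = k in m⁻¹ × 1000):
Invert Athy's law: d = ln(phi₀/phi) / k
d = ln(0.41/0.07) / 0.583 = ln(5.857) / 0.583 = 1.7677 / 0.583 = 3.032 km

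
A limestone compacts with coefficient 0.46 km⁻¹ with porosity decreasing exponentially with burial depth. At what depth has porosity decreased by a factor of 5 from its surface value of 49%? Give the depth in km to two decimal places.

3.50 km

φ/φ₀ = 1/5 ⇒ exp(−k·Z) = 1/5 ⇒ Z = ln(5) / k
Z = 1.6094 / 0.46 = 3.499 km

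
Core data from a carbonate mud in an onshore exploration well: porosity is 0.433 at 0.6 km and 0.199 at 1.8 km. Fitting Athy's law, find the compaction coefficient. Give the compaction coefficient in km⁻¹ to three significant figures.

0.648 km⁻¹

Athy: n(z) = n₀ e^(−cz) ⇒ n₁/n₂ = e^{c(z₂−z₁)} ⇒ c = ln(n₁/n₂)/(z₂−z₁)
c = ln(0.433/0.199) / (1.8 − 0.6) = ln(2.176) / 1.2 = 0.7774 / 1.2 = 0.6479 km⁻¹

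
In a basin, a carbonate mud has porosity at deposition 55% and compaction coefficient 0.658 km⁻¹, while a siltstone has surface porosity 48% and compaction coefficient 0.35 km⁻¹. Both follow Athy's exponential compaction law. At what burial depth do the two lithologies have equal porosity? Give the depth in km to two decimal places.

Set phi₀ₐ e^(−kₐZ) = phi₀ᵦ e^(−kᵦZ) ⇒ ln(phi₀ₐ/phi₀ᵦ) = (kₐ − kᵦ)·Z
Z = ln(0.55/0.48) / (0.658 − 0.35) = 0.1361 / 0.308 = 0.442 km

0.44 km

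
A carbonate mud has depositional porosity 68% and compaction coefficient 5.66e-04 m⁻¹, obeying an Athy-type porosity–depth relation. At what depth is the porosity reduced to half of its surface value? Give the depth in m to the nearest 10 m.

1220 m

Working in km (1 km = 1000 m; k in km⁻¹ = k in m⁻¹ × 1000):
φ/φ₀ = 1/2 ⇒ exp(−k·z) = 1/2 ⇒ z = ln(2) / k
z = 0.6931 / 0.566 = 1.225 km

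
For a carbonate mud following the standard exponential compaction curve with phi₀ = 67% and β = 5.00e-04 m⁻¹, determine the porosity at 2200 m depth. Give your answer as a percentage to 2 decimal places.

Working in km (1 km = 1000 m; β in km⁻¹ = β in m⁻¹ × 1000):
phi = phi₀·exp(−β·d) = 0.67 × exp(−0.5 × 2.2) = 0.67 × exp(−1.1)
  = 0.67 × 0.3329 = 0.2230

22.30%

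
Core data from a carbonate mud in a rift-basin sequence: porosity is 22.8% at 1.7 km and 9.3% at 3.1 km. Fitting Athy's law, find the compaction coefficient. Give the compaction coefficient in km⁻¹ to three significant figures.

Athy: n(z) = n₀ e^(−cz) ⇒ n₁/n₂ = e^{c(z₂−z₁)} ⇒ c = ln(n₁/n₂)/(z₂−z₁)
c = ln(0.228/0.093) / (3.1 − 1.7) = ln(2.452) / 1.4 = 0.8967 / 1.4 = 0.6405 km⁻¹

0.641 km⁻¹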